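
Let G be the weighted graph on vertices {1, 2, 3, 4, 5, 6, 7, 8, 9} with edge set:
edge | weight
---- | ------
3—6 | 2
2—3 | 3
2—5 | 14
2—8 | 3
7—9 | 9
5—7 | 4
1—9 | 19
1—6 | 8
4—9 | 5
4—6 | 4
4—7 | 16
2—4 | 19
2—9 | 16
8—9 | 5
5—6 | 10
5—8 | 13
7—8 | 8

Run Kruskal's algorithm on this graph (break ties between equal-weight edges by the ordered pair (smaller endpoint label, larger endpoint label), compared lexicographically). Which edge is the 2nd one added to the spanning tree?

2-3

Sort edges by weight, then run Kruskal:
3—6 (2): add — endpoints in different components.
2—3 (3): add — endpoints in different components.
2—8 (3): add — endpoints in different components.
4—6 (4): add — endpoints in different components.
5—7 (4): add — endpoints in different components.
4—9 (5): add — endpoints in different components.
8—9 (5): skip — 8 and 9 already connected.
1—6 (8): add — endpoints in different components.
7—8 (8): add — endpoints in different components.
The 2nd edge added is 2—3.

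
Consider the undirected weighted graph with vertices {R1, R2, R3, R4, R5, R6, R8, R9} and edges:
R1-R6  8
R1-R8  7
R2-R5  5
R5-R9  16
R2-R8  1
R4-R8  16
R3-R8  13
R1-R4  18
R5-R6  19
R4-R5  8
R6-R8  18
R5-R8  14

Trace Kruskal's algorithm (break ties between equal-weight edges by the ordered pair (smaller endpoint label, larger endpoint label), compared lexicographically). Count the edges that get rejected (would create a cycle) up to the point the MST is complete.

2

Kruskal's algorithm — process edges by increasing weight (ties by edge label):
R2-R8 (1): add — endpoints in different components.
R2-R5 (5): add — endpoints in different components.
R1-R8 (7): add — endpoints in different components.
R1-R6 (8): add — endpoints in different components.
R4-R5 (8): add — endpoints in different components.
R3-R8 (13): add — endpoints in different components.
R5-R8 (14): skip — R8 and R5 already connected.
R4-R8 (16): skip — R8 and R4 already connected.
R5-R9 (16): add — endpoints in different components.
Edges rejected before the tree was complete: 2.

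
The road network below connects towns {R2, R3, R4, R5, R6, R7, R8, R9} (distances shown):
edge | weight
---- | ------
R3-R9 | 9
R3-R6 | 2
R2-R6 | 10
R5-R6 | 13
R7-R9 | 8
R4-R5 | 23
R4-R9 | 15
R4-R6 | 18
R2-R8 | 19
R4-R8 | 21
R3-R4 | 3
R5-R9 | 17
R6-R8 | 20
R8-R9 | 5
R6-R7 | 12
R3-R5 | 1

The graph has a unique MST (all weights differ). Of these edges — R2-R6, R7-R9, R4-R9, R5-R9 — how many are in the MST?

2

Kruskal: consider edges lightest-first.
R3-R5 (1): add — endpoints in different components.
R3-R6 (2): add — endpoints in different components.
R3-R4 (3): add — endpoints in different components.
R8-R9 (5): add — endpoints in different components.
R7-R9 (8): add — endpoints in different components.
R3-R9 (9): add — endpoints in different components.
R2-R6 (10): add — endpoints in different components.
MST edge set: {R3-R5, R3-R6, R3-R4, R8-R9, R7-R9, R3-R9, R2-R6}.
Of the listed edges, {R2-R6, R7-R9} are in the MST → 2.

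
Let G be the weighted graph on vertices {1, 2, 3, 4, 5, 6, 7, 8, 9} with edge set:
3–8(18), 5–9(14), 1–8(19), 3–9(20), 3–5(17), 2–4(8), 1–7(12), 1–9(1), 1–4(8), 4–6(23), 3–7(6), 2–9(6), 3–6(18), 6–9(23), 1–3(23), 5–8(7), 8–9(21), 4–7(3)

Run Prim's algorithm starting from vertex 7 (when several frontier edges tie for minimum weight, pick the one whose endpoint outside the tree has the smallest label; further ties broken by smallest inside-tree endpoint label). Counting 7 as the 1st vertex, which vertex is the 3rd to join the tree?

Prim, starting at 7.
Step 1: cheapest edge leaving the tree is 4–7 (3); add 4.
Step 2: cheapest edge leaving the tree is 3–7 (6); add 3.
Step 3: cheapest edge leaving the tree is 1–4 (8); add 1.
Step 4: cheapest edge leaving the tree is 1–9 (1); add 9.
Step 5: cheapest edge leaving the tree is 2–9 (6); add 2.
Step 6: cheapest edge leaving the tree is 5–9 (14); add 5.
Step 7: cheapest edge leaving the tree is 5–8 (7); add 8.
Step 8: cheapest edge leaving the tree is 3–6 (18); add 6.
Vertex order: 7, 4, 3, 1, 9, 2, 5, 8, 6. The 3rd vertex is 3.

3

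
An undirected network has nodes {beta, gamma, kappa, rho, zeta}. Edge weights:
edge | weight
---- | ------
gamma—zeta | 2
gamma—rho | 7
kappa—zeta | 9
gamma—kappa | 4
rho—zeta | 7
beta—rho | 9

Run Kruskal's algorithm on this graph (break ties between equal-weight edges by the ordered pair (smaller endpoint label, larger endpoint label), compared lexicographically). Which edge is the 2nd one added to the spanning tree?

gamma-kappa

Sort edges by weight, then run Kruskal:
gamma—zeta (2): add — endpoints in different components.
gamma—kappa (4): add — endpoints in different components.
gamma—rho (7): add — endpoints in different components.
rho—zeta (7): skip — rho and zeta already connected.
beta—rho (9): add — endpoints in different components.
The 2nd edge added is gamma—kappa.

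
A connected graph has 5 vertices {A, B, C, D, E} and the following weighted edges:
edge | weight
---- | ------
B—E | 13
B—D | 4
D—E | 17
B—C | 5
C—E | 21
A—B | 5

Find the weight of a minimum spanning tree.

27

Prim's algorithm from C:
Step 1: cheapest edge leaving the tree is B—C (5); add B.
Step 2: cheapest edge leaving the tree is B—D (4); add D.
Step 3: cheapest edge leaving the tree is A—B (5); add A.
Step 4: cheapest edge leaving the tree is B—E (13); add E.
MST edges: B—C, B—D, A—B, B—E; total weight 5+4+5+13 = 27.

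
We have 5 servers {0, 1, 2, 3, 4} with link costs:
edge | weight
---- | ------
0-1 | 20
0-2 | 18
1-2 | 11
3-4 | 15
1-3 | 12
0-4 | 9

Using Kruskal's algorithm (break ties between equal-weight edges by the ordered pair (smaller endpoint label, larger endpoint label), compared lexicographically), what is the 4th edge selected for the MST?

Sort edges by weight, then run Kruskal:
0-4 (9): add — endpoints in different components.
1-2 (11): add — endpoints in different components.
1-3 (12): add — endpoints in different components.
3-4 (15): add — endpoints in different components.
The 4th edge added is 3-4.

3-4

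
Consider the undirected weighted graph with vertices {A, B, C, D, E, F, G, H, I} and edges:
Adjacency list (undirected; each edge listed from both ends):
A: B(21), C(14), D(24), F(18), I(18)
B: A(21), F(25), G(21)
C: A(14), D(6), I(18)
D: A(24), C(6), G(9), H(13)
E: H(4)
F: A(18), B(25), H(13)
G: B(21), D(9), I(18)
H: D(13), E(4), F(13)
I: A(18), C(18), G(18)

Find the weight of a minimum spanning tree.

98

Prim's algorithm from B:
Step 1: frontier [A B 21, B G 21, B F 25] → take A B (21); add A.
Step 2: frontier [A C 14, A F 18, A I 18, A D 24, B G 21, B F 25] → take A C (14); add C.
Step 3: frontier [A F 18, A I 18, A D 24, B G 21, B F 25, C D 6, C I 18] → take C D (6); add D.
Step 4: frontier [A F 18, A I 18, B G 21, B F 25, C I 18, D G 9, D H 13] → take D G (9); add G.
Step 5: frontier [A F 18, A I 18, B F 25, C I 18, D H 13, G I 18] → take D H (13); add H.
Step 6: frontier [A F 18, A I 18, B F 25, C I 18, G I 18, E H 4, F H 13] → take E H (4); add E.
Step 7: frontier [A F 18, A I 18, B F 25, C I 18, G I 18, F H 13] → take F H (13); add F.
Step 8: frontier [A I 18, C I 18, G I 18] → take A I (18); add I.
MST edges: A B, A C, C D, D G, D H, E H, F H, A I; total weight 21+14+6+9+13+4+13+18 = 98.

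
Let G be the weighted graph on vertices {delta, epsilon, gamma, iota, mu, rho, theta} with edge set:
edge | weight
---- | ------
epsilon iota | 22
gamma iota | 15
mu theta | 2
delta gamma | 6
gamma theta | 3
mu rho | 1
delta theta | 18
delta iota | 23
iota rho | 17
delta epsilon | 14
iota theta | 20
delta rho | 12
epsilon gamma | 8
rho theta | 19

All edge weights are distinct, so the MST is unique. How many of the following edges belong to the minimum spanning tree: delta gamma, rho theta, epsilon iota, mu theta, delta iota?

2

Kruskal: consider edges lightest-first.
mu rho (1): add. Components now {gamma} {mu,rho} {theta} {iota} {delta} {epsilon}
mu theta (2): add. Components now {gamma} {mu,rho,theta} {iota} {delta} {epsilon}
gamma theta (3): add. Components now {gamma,mu,rho,theta} {iota} {delta} {epsilon}
delta gamma (6): add. Components now {delta,gamma,mu,rho,theta} {iota} {epsilon}
epsilon gamma (8): add. Components now {delta,epsilon,gamma,mu,rho,theta} {iota}
delta rho (12): skip — delta and rho already connected.
delta epsilon (14): skip — delta and epsilon already connected.
gamma iota (15): add. Components now {delta,epsilon,gamma,iota,mu,rho,theta}
MST edge set: {mu rho, mu theta, gamma theta, delta gamma, epsilon gamma, gamma iota}.
Of the listed edges, {delta gamma, mu theta} are in the MST → 2.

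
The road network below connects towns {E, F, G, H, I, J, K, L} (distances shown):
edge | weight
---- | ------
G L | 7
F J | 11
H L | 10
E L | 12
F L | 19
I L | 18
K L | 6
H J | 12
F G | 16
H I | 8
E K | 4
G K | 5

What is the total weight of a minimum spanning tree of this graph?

Grow the tree from F using Prim:
Step 1: cheapest edge leaving the tree is F J (11); add J.
Step 2: cheapest edge leaving the tree is H J (12); add H.
Step 3: cheapest edge leaving the tree is H I (8); add I.
Step 4: cheapest edge leaving the tree is H L (10); add L.
Step 5: cheapest edge leaving the tree is K L (6); add K.
Step 6: cheapest edge leaving the tree is E K (4); add E.
Step 7: cheapest edge leaving the tree is G K (5); add G.
MST edges: F J, H J, H I, H L, K L, E K, G K; total weight 11+12+8+10+6+4+5 = 56.

56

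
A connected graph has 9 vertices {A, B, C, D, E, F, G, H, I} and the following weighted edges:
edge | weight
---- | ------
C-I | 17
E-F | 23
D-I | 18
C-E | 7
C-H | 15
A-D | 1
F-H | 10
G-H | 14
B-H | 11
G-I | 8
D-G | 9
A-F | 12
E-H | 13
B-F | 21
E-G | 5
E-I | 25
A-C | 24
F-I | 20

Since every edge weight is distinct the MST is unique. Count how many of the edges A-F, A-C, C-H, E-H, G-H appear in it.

Kruskal's algorithm — process edges by increasing weight (ties by edge label):
A-D (1): add — endpoints in different components.
E-G (5): add — endpoints in different components.
C-E (7): add — endpoints in different components.
G-I (8): add — endpoints in different components.
D-G (9): add — endpoints in different components.
F-H (10): add — endpoints in different components.
B-H (11): add — endpoints in different components.
A-F (12): add — endpoints in different components.
MST edge set: {A-D, E-G, C-E, G-I, D-G, F-H, B-H, A-F}.
Of the listed edges, {A-F} are in the MST → 1.

1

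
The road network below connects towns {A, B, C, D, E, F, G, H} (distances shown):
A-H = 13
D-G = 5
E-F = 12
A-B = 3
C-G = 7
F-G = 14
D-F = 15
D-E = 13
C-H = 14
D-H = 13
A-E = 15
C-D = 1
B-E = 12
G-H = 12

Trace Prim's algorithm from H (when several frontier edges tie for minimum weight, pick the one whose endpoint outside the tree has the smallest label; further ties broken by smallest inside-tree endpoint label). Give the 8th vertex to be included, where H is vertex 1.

Prim's algorithm from H:
Step 1: frontier [G-H 12, A-H 13, D-H 13, C-H 14] → take G-H (12); add G.
Step 2: frontier [D-G 5, C-G 7, F-G 14, A-H 13, D-H 13, C-H 14] → take D-G (5); add D.
Step 3: frontier [C-D 1, D-E 13, D-F 15, C-G 7, F-G 14, A-H 13, C-H 14] → take C-D (1); add C.
Step 4: frontier [D-E 13, D-F 15, F-G 14, A-H 13] → take A-H (13); add A.
Step 5: frontier [A-B 3, A-E 15, D-E 13, D-F 15, F-G 14] → take A-B (3); add B.
Step 6: frontier [A-E 15, B-E 12, D-E 13, D-F 15, F-G 14] → take B-E (12); add E.
Step 7: frontier [D-F 15, E-F 12, F-G 14] → take E-F (12); add F.
Vertex order: H, G, D, C, A, B, E, F. The 8th vertex is F.

F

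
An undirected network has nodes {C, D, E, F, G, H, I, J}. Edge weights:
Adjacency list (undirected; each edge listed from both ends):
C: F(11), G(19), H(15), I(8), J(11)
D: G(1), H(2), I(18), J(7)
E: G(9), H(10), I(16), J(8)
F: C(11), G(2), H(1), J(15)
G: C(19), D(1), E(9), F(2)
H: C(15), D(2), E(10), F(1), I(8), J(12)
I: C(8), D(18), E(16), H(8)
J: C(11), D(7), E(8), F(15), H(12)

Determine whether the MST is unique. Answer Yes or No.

Kruskal's algorithm — process edges by increasing weight (ties by edge label):
D G (1): add — endpoints in different components.
F H (1): add — endpoints in different components.
D H (2): add — endpoints in different components.
F G (2): skip — F and G already connected.
D J (7): add — endpoints in different components.
C I (8): add — endpoints in different components.
E J (8): add — endpoints in different components.
H I (8): add — endpoints in different components.
Non-tree edge F G has weight 2, equal to the heaviest edge on its tree cycle — swapping gives another MST of the same weight. Not unique.

No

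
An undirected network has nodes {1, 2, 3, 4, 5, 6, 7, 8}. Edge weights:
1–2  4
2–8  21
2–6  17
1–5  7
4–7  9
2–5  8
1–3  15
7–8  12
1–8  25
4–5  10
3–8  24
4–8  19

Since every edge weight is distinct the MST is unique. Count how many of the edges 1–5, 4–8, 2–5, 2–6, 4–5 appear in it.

Kruskal: consider edges lightest-first.
1–2 (4): add — endpoints in different components.
1–5 (7): add — endpoints in different components.
2–5 (8): skip — 2 and 5 already connected.
4–7 (9): add — endpoints in different components.
4–5 (10): add — endpoints in different components.
7–8 (12): add — endpoints in different components.
1–3 (15): add — endpoints in different components.
2–6 (17): add — endpoints in different components.
MST edge set: {1–2, 1–5, 4–7, 4–5, 7–8, 1–3, 2–6}.
Of the listed edges, {1–5, 2–6, 4–5} are in the MST → 3.

3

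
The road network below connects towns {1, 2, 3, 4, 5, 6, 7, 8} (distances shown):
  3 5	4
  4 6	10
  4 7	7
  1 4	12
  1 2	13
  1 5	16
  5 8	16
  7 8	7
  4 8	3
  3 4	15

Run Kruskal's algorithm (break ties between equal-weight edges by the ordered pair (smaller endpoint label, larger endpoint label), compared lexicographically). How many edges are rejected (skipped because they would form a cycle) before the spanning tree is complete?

Kruskal's algorithm — process edges by increasing weight (ties by edge label):
4 8 (3): add — endpoints in different components.
3 5 (4): add — endpoints in different components.
4 7 (7): add — endpoints in different components.
7 8 (7): skip — 7 and 8 already connected.
4 6 (10): add — endpoints in different components.
1 4 (12): add — endpoints in different components.
1 2 (13): add — endpoints in different components.
3 4 (15): add — endpoints in different components.
Edges rejected before the tree was complete: 1.

1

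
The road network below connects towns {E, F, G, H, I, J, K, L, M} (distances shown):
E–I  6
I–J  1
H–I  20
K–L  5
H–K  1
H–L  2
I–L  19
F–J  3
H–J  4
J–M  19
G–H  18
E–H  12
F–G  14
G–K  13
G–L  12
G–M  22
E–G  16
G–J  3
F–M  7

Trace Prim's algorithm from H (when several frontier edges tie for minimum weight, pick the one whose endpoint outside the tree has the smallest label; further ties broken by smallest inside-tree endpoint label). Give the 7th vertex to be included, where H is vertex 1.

G

Prim, starting at H.
Step 1: cheapest edge leaving the tree is H–K (1); add K.
Step 2: cheapest edge leaving the tree is H–L (2); add L.
Step 3: cheapest edge leaving the tree is H–J (4); add J.
Step 4: cheapest edge leaving the tree is I–J (1); add I.
Step 5: cheapest edge leaving the tree is F–J (3); add F.
Step 6: cheapest edge leaving the tree is G–J (3); add G.
Step 7: cheapest edge leaving the tree is E–I (6); add E.
Step 8: cheapest edge leaving the tree is F–M (7); add M.
Vertex order: H, K, L, J, I, F, G, E, M. The 7th vertex is G.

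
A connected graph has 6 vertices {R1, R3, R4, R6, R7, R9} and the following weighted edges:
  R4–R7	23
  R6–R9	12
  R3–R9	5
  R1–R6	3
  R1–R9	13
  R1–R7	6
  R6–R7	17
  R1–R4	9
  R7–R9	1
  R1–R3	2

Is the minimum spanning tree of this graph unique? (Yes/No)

Kruskal's algorithm — process edges by increasing weight (ties by edge label):
R7–R9 (1): add. Components now {R3} {R6} {R1} {R4} {R7,R9}
R1–R3 (2): add. Components now {R1,R3} {R6} {R4} {R7,R9}
R1–R6 (3): add. Components now {R1,R3,R6} {R4} {R7,R9}
R3–R9 (5): add. Components now {R1,R3,R6,R7,R9} {R4}
R1–R7 (6): skip — R1 and R7 already connected.
R1–R4 (9): add. Components now {R1,R3,R4,R6,R7,R9}
Every non-tree edge has weight strictly greater than the heaviest edge on the tree path between its endpoints, so the MST is unique.

Yes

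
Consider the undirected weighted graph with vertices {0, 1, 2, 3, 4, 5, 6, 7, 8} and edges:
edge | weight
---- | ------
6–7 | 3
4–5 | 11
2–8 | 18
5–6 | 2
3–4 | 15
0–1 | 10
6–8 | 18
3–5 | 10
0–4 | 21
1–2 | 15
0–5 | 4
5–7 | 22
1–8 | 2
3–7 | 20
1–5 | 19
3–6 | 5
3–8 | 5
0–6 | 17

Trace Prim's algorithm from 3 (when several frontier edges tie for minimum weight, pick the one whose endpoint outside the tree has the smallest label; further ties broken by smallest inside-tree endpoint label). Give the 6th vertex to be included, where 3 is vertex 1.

Grow the tree from 3 using Prim:
Step 1: cheapest edge leaving the tree is 3–6 (5); add 6.
Step 2: cheapest edge leaving the tree is 5–6 (2); add 5.
Step 3: cheapest edge leaving the tree is 6–7 (3); add 7.
Step 4: cheapest edge leaving the tree is 0–5 (4); add 0.
Step 5: cheapest edge leaving the tree is 3–8 (5); add 8.
Step 6: cheapest edge leaving the tree is 1–8 (2); add 1.
Step 7: cheapest edge leaving the tree is 4–5 (11); add 4.
Step 8: cheapest edge leaving the tree is 1–2 (15); add 2.
Vertex order: 3, 6, 5, 7, 0, 8, 1, 4, 2. The 6th vertex is 8.

8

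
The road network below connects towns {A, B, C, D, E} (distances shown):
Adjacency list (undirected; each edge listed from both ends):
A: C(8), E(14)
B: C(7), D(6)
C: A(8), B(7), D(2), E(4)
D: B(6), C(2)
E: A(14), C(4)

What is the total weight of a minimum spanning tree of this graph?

Grow the tree from E using Prim:
Step 1: cheapest edge leaving the tree is C–E (4); add C.
Step 2: cheapest edge leaving the tree is C–D (2); add D.
Step 3: cheapest edge leaving the tree is B–D (6); add B.
Step 4: cheapest edge leaving the tree is A–C (8); add A.
MST edges: C–E, C–D, B–D, A–C; total weight 4+2+6+8 = 20.

20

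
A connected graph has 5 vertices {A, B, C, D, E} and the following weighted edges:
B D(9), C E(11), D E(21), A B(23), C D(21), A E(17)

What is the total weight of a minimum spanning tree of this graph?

58

Prim's algorithm from C:
Step 1: frontier [C E 11, C D 21] → take C E (11); add E.
Step 2: frontier [C D 21, A E 17, D E 21] → take A E (17); add A.
Step 3: frontier [A B 23, C D 21, D E 21] → take C D (21); add D.
Step 4: frontier [A B 23, B D 9] → take B D (9); add B.
MST edges: C E, A E, C D, B D; total weight 11+17+21+9 = 58.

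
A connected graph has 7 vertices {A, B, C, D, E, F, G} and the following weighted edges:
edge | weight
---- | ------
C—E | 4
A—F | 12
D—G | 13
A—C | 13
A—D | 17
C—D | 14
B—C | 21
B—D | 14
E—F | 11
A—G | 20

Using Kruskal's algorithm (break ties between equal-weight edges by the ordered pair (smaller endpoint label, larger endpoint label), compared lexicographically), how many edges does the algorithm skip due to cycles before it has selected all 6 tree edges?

1

Kruskal's algorithm — process edges by increasing weight (ties by edge label):
C—E (4): add — endpoints in different components.
E—F (11): add — endpoints in different components.
A—F (12): add — endpoints in different components.
A—C (13): skip — A and C already connected.
D—G (13): add — endpoints in different components.
B—D (14): add — endpoints in different components.
C—D (14): add — endpoints in different components.
Edges rejected before the tree was complete: 1.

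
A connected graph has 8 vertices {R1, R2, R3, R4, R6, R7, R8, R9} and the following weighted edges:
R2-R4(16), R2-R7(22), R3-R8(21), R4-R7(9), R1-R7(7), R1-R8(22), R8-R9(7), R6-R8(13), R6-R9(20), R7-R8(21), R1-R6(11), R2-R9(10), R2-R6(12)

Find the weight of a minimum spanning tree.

Kruskal's algorithm — process edges by increasing weight (ties by edge label):
R1-R7 (7): add — endpoints in different components.
R8-R9 (7): add — endpoints in different components.
R4-R7 (9): add — endpoints in different components.
R2-R9 (10): add — endpoints in different components.
R1-R6 (11): add — endpoints in different components.
R2-R6 (12): add — endpoints in different components.
R6-R8 (13): skip — R6 and R8 already connected.
R2-R4 (16): skip — R2 and R4 already connected.
R6-R9 (20): skip — R6 and R9 already connected.
R3-R8 (21): add — endpoints in different components.
MST edges: R1-R7, R8-R9, R4-R7, R2-R9, R1-R6, R2-R6, R3-R8; total weight 7+7+9+10+11+12+21 = 77.

77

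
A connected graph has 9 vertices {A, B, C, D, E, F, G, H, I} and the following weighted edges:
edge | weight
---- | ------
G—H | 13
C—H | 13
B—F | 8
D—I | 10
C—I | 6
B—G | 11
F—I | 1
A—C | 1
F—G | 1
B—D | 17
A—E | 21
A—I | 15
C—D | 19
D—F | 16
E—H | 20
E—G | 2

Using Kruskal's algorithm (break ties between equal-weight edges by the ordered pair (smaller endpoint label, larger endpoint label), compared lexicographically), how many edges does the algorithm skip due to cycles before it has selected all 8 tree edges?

1

Kruskal: consider edges lightest-first.
A—C (1): add — endpoints in different components.
F—G (1): add — endpoints in different components.
F—I (1): add — endpoints in different components.
E—G (2): add — endpoints in different components.
C—I (6): add — endpoints in different components.
B—F (8): add — endpoints in different components.
D—I (10): add — endpoints in different components.
B—G (11): skip — B and G already connected.
C—H (13): add — endpoints in different components.
Edges rejected before the tree was complete: 1.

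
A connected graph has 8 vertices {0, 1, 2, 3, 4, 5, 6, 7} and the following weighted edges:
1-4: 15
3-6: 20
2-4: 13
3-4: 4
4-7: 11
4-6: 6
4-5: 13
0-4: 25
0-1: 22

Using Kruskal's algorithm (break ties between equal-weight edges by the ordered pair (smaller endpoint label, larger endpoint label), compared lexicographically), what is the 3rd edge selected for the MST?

4-7

Kruskal's algorithm — process edges by increasing weight (ties by edge label):
3-4 (4): add — endpoints in different components.
4-6 (6): add — endpoints in different components.
4-7 (11): add — endpoints in different components.
2-4 (13): add — endpoints in different components.
4-5 (13): add — endpoints in different components.
1-4 (15): add — endpoints in different components.
3-6 (20): skip — 3 and 6 already connected.
0-1 (22): add — endpoints in different components.
The 3rd edge added is 4-7.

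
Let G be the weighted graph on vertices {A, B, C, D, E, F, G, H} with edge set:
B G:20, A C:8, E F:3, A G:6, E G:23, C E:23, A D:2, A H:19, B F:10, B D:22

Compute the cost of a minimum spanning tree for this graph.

68

Kruskal's algorithm — process edges by increasing weight (ties by edge label):
A D (2): add — endpoints in different components.
E F (3): add — endpoints in different components.
A G (6): add — endpoints in different components.
A C (8): add — endpoints in different components.
B F (10): add — endpoints in different components.
A H (19): add — endpoints in different components.
B G (20): add — endpoints in different components.
MST edges: A D, E F, A G, A C, B F, A H, B G; total weight 2+3+6+8+10+19+20 = 68.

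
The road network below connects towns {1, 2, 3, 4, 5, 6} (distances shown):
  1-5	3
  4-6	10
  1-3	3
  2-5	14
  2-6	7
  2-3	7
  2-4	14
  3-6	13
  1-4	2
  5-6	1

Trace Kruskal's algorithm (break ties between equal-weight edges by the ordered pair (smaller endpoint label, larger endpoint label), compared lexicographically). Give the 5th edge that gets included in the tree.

Sort edges by weight, then run Kruskal:
5-6 (1): add. Components now {1} {2} {3} {4} {5,6}
1-4 (2): add. Components now {1,4} {2} {3} {5,6}
1-3 (3): add. Components now {1,3,4} {2} {5,6}
1-5 (3): add. Components now {1,3,4,5,6} {2}
2-3 (7): add. Components now {1,2,3,4,5,6}
The 5th edge added is 2-3.

2-3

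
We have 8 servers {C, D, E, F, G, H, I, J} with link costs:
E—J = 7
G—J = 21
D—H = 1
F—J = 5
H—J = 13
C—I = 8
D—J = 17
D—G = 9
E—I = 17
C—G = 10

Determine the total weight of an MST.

53

Kruskal's algorithm — process edges by increasing weight (ties by edge label):
D—H (1): add — endpoints in different components.
F—J (5): add — endpoints in different components.
E—J (7): add — endpoints in different components.
C—I (8): add — endpoints in different components.
D—G (9): add — endpoints in different components.
C—G (10): add — endpoints in different components.
H—J (13): add — endpoints in different components.
MST edges: D—H, F—J, E—J, C—I, D—G, C—G, H—J; total weight 1+5+7+8+9+10+13 = 53.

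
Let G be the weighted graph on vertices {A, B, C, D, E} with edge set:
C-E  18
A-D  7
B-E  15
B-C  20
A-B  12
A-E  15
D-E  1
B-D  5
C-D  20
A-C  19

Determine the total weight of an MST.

31

Prim, starting at D.
Step 1: cheapest edge leaving the tree is D-E (1); add E.
Step 2: cheapest edge leaving the tree is B-D (5); add B.
Step 3: cheapest edge leaving the tree is A-D (7); add A.
Step 4: cheapest edge leaving the tree is C-E (18); add C.
MST edges: D-E, B-D, A-D, C-E; total weight 1+5+7+18 = 31.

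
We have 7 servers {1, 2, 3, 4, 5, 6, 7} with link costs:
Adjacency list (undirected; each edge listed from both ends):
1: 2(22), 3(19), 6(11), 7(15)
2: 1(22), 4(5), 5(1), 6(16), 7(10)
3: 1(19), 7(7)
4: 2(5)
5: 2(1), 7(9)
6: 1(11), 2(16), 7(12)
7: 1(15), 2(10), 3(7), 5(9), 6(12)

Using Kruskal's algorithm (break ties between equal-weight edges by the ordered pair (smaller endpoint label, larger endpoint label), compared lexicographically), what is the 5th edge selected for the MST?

Sort edges by weight, then run Kruskal:
2—5 (1): add. Components now {1} {2,5} {3} {4} {6} {7}
2—4 (5): add. Components now {1} {2,4,5} {3} {6} {7}
3—7 (7): add. Components now {1} {2,4,5} {3,7} {6}
5—7 (9): add. Components now {1} {2,3,4,5,7} {6}
2—7 (10): skip — 2 and 7 already connected.
1—6 (11): add. Components now {1,6} {2,3,4,5,7}
6—7 (12): add. Components now {1,2,3,4,5,6,7}
The 5th edge added is 1—6.

1-6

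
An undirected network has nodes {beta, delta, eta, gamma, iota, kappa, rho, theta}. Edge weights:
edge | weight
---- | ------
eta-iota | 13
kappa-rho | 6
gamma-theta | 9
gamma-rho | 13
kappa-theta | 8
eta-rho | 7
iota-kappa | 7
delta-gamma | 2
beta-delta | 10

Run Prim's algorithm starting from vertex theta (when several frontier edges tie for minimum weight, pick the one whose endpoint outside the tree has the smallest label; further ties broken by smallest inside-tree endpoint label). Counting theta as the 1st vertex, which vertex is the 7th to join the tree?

delta

Grow the tree from theta using Prim:
Step 1: cheapest edge leaving the tree is kappa-theta (8); add kappa.
Step 2: cheapest edge leaving the tree is kappa-rho (6); add rho.
Step 3: cheapest edge leaving the tree is eta-rho (7); add eta.
Step 4: cheapest edge leaving the tree is iota-kappa (7); add iota.
Step 5: cheapest edge leaving the tree is gamma-theta (9); add gamma.
Step 6: cheapest edge leaving the tree is delta-gamma (2); add delta.
Step 7: cheapest edge leaving the tree is beta-delta (10); add beta.
Vertex order: theta, kappa, rho, eta, iota, gamma, delta, beta. The 7th vertex is delta.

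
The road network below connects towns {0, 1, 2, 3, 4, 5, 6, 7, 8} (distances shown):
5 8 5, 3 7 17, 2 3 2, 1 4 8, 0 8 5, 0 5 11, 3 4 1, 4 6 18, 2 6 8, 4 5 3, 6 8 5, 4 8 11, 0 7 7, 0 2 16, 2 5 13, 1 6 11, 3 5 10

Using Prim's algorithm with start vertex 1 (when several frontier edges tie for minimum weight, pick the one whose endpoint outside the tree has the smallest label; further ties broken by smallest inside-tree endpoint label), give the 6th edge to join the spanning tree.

Grow the tree from 1 using Prim:
Step 1: cheapest edge leaving the tree is 1 4 (8); add 4.
Step 2: cheapest edge leaving the tree is 3 4 (1); add 3.
Step 3: cheapest edge leaving the tree is 2 3 (2); add 2.
Step 4: cheapest edge leaving the tree is 4 5 (3); add 5.
Step 5: cheapest edge leaving the tree is 5 8 (5); add 8.
Step 6: cheapest edge leaving the tree is 0 8 (5); add 0.
Step 7: cheapest edge leaving the tree is 6 8 (5); add 6.
Step 8: cheapest edge leaving the tree is 0 7 (7); add 7.
The 6th edge added is 0 8.

0-8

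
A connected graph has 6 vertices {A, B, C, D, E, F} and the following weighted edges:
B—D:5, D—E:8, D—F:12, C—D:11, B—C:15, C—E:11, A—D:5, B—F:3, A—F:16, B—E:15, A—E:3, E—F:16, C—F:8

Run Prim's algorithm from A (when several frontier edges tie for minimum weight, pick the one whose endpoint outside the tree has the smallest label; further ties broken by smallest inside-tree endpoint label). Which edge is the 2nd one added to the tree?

Prim, starting at A.
Step 1: cheapest edge leaving the tree is A—E (3); add E.
Step 2: cheapest edge leaving the tree is A—D (5); add D.
Step 3: cheapest edge leaving the tree is B—D (5); add B.
Step 4: cheapest edge leaving the tree is B—F (3); add F.
Step 5: cheapest edge leaving the tree is C—F (8); add C.
The 2nd edge added is A—D.

A-D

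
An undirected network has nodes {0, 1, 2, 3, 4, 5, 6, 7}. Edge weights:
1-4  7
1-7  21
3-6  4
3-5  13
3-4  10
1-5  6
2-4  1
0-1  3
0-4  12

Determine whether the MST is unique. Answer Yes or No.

Yes

Sort edges by weight, then run Kruskal:
2-4 (1): add — endpoints in different components.
0-1 (3): add — endpoints in different components.
3-6 (4): add — endpoints in different components.
1-5 (6): add — endpoints in different components.
1-4 (7): add — endpoints in different components.
3-4 (10): add — endpoints in different components.
0-4 (12): skip — 0 and 4 already connected.
3-5 (13): skip — 3 and 5 already connected.
1-7 (21): add — endpoints in different components.
Every non-tree edge has weight strictly greater than the heaviest edge on the tree path between its endpoints, so the MST is unique.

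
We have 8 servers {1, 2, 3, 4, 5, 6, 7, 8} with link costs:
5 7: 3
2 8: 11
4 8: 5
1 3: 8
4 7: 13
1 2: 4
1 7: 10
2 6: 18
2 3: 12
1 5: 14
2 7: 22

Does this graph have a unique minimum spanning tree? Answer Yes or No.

Kruskal's algorithm — process edges by increasing weight (ties by edge label):
5 7 (3): add — endpoints in different components.
1 2 (4): add — endpoints in different components.
4 8 (5): add — endpoints in different components.
1 3 (8): add — endpoints in different components.
1 7 (10): add — endpoints in different components.
2 8 (11): add — endpoints in different components.
2 3 (12): skip — 2 and 3 already connected.
4 7 (13): skip — 4 and 7 already connected.
1 5 (14): skip — 1 and 5 already connected.
2 6 (18): add — endpoints in different components.
Every non-tree edge has weight strictly greater than the heaviest edge on the tree path between its endpoints, so the MST is unique.

Yes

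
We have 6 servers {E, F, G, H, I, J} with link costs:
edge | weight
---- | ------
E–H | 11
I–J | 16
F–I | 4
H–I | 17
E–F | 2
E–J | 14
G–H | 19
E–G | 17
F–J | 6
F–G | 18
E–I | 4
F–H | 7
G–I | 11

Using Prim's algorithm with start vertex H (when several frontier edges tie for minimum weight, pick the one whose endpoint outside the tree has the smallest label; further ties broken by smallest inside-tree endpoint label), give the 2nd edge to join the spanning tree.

Prim, starting at H.
Step 1: frontier [F–H 7, E–H 11, H–I 17, G–H 19] → take F–H (7); add F.
Step 2: frontier [E–F 2, F–I 4, F–J 6, F–G 18, E–H 11, H–I 17, G–H 19] → take E–F (2); add E.
Step 3: frontier [E–I 4, E–J 14, E–G 17, F–I 4, F–J 6, F–G 18, H–I 17, G–H 19] → take E–I (4); add I.
Step 4: frontier [E–J 14, E–G 17, F–J 6, F–G 18, G–H 19, G–I 11, I–J 16] → take F–J (6); add J.
Step 5: frontier [E–G 17, F–G 18, G–H 19, G–I 11] → take G–I (11); add G.
The 2nd edge added is E–F.

E-F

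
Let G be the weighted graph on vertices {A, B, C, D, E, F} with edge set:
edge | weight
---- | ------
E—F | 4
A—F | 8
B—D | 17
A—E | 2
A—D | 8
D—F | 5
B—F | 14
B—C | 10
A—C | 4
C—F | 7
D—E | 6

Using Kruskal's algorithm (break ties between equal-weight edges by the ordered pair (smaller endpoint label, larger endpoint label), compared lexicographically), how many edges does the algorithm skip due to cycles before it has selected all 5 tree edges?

4

Kruskal: consider edges lightest-first.
A—E (2): add. Components now {A,E} {B} {C} {D} {F}
A—C (4): add. Components now {A,C,E} {B} {D} {F}
E—F (4): add. Components now {A,C,E,F} {B} {D}
D—F (5): add. Components now {A,C,D,E,F} {B}
D—E (6): skip — D and E already connected.
C—F (7): skip — C and F already connected.
A—D (8): skip — A and D already connected.
A—F (8): skip — A and F already connected.
B—C (10): add. Components now {A,B,C,D,E,F}
Edges rejected before the tree was complete: 4.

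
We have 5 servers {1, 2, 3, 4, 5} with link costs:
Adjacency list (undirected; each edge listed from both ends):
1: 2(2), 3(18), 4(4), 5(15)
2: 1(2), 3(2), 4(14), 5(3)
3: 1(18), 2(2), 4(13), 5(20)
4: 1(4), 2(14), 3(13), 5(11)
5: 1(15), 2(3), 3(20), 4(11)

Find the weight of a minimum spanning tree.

11

Grow the tree from 4 using Prim:
Step 1: cheapest edge leaving the tree is 1–4 (4); add 1.
Step 2: cheapest edge leaving the tree is 1–2 (2); add 2.
Step 3: cheapest edge leaving the tree is 2–3 (2); add 3.
Step 4: cheapest edge leaving the tree is 2–5 (3); add 5.
MST edges: 1–4, 1–2, 2–3, 2–5; total weight 4+2+2+3 = 11.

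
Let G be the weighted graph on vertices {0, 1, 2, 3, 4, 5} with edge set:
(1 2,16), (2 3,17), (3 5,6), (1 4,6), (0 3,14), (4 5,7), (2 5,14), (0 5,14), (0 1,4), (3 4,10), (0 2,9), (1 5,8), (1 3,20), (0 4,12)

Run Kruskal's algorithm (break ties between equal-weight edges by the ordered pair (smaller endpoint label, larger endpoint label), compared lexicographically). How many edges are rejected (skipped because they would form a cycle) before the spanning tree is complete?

1

Kruskal's algorithm — process edges by increasing weight (ties by edge label):
0 1 (4): add. Components now {0,1} {2} {3} {4} {5}
1 4 (6): add. Components now {0,1,4} {2} {3} {5}
3 5 (6): add. Components now {0,1,4} {2} {3,5}
4 5 (7): add. Components now {0,1,3,4,5} {2}
1 5 (8): skip — 1 and 5 already connected.
0 2 (9): add. Components now {0,1,2,3,4,5}
Edges rejected before the tree was complete: 1.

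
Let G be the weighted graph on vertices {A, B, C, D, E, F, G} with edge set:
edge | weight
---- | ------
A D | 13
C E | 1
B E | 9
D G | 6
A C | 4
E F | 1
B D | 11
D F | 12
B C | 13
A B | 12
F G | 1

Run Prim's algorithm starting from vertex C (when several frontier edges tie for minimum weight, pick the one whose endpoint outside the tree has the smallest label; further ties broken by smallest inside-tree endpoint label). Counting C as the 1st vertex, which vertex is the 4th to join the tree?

G

Prim, starting at C.
Step 1: frontier [C E 1, A C 4, B C 13] → take C E (1); add E.
Step 2: frontier [A C 4, B C 13, E F 1, B E 9] → take E F (1); add F.
Step 3: frontier [A C 4, B C 13, B E 9, F G 1, D F 12] → take F G (1); add G.
Step 4: frontier [A C 4, B C 13, B E 9, D F 12, D G 6] → take A C (4); add A.
Step 5: frontier [A B 12, A D 13, B C 13, B E 9, D F 12, D G 6] → take D G (6); add D.
Step 6: frontier [A B 12, B C 13, B D 11, B E 9] → take B E (9); add B.
Vertex order: C, E, F, G, A, D, B. The 4th vertex is G.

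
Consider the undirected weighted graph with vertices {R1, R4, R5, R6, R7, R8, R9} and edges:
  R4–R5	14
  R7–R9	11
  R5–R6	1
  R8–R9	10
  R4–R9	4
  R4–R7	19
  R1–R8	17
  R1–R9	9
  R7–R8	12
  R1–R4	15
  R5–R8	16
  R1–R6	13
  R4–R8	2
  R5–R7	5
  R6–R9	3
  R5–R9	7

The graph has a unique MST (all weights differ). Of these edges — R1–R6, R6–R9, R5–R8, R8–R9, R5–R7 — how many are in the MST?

2

Kruskal: consider edges lightest-first.
R5–R6 (1): add. Components now {R9} {R8} {R4} {R5,R6} {R1} {R7}
R4–R8 (2): add. Components now {R9} {R4,R8} {R5,R6} {R1} {R7}
R6–R9 (3): add. Components now {R5,R6,R9} {R4,R8} {R1} {R7}
R4–R9 (4): add. Components now {R4,R5,R6,R8,R9} {R1} {R7}
R5–R7 (5): add. Components now {R4,R5,R6,R7,R8,R9} {R1}
R5–R9 (7): skip — R9 and R5 already connected.
R1–R9 (9): add. Components now {R1,R4,R5,R6,R7,R8,R9}
MST edge set: {R5–R6, R4–R8, R6–R9, R4–R9, R5–R7, R1–R9}.
Of the listed edges, {R6–R9, R5–R7} are in the MST → 2.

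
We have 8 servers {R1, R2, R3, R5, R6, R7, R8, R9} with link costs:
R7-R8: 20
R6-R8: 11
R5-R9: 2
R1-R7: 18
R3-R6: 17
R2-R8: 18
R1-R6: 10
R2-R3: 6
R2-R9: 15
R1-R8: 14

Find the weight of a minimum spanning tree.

Prim's algorithm from R8:
Step 1: cheapest edge leaving the tree is R6-R8 (11); add R6.
Step 2: cheapest edge leaving the tree is R1-R6 (10); add R1.
Step 3: cheapest edge leaving the tree is R3-R6 (17); add R3.
Step 4: cheapest edge leaving the tree is R2-R3 (6); add R2.
Step 5: cheapest edge leaving the tree is R2-R9 (15); add R9.
Step 6: cheapest edge leaving the tree is R5-R9 (2); add R5.
Step 7: cheapest edge leaving the tree is R1-R7 (18); add R7.
MST edges: R6-R8, R1-R6, R3-R6, R2-R3, R2-R9, R5-R9, R1-R7; total weight 11+10+17+6+15+2+18 = 79.

79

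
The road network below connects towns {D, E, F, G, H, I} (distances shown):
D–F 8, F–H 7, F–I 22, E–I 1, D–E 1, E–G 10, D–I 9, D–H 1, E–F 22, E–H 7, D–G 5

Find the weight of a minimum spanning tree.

15

Kruskal: consider edges lightest-first.
D–E (1): add — endpoints in different components.
D–H (1): add — endpoints in different components.
E–I (1): add — endpoints in different components.
D–G (5): add — endpoints in different components.
E–H (7): skip — E and H already connected.
F–H (7): add — endpoints in different components.
MST edges: D–E, D–H, E–I, D–G, F–H; total weight 1+1+1+5+7 = 15.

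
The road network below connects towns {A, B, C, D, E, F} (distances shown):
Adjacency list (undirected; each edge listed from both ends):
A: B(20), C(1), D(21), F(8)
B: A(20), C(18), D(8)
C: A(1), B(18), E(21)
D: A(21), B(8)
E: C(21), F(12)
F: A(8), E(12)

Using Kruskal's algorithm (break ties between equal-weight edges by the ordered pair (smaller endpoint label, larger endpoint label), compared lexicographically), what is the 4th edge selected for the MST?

E-F

Sort edges by weight, then run Kruskal:
A–C (1): add — endpoints in different components.
A–F (8): add — endpoints in different components.
B–D (8): add — endpoints in different components.
E–F (12): add — endpoints in different components.
B–C (18): add — endpoints in different components.
The 4th edge added is E–F.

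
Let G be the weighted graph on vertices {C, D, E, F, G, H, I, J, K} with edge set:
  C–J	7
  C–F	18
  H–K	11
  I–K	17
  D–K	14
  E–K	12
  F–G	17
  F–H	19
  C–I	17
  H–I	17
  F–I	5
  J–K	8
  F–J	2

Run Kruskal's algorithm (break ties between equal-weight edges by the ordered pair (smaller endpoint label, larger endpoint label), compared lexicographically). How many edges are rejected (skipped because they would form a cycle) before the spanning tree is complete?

Kruskal's algorithm — process edges by increasing weight (ties by edge label):
F–J (2): add — endpoints in different components.
F–I (5): add — endpoints in different components.
C–J (7): add — endpoints in different components.
J–K (8): add — endpoints in different components.
H–K (11): add — endpoints in different components.
E–K (12): add — endpoints in different components.
D–K (14): add — endpoints in different components.
C–I (17): skip — C and I already connected.
F–G (17): add — endpoints in different components.
Edges rejected before the tree was complete: 1.

1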